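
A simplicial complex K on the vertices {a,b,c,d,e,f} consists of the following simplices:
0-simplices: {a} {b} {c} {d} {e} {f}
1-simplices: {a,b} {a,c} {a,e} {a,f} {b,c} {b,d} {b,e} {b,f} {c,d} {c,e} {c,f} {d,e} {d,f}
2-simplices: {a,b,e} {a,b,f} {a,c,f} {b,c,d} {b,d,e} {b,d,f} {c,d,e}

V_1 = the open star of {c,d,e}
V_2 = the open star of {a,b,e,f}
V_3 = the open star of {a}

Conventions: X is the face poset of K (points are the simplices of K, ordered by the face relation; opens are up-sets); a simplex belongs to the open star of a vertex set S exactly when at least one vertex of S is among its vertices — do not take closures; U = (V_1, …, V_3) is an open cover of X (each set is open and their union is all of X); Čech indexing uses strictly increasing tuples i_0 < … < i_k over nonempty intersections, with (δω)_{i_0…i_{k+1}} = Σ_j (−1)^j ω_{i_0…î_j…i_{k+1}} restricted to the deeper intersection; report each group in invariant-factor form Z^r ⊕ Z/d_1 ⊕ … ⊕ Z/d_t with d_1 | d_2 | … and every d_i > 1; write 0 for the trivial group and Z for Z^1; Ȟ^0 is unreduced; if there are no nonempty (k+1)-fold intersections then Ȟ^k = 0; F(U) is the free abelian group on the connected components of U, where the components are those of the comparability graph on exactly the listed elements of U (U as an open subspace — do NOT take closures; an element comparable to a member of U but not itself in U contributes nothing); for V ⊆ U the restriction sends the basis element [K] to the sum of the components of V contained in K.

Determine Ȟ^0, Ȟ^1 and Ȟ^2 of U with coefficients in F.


cover nerve:
  V1={{c},{d},{e},{a,c},{a,e},{b,c},{b,d},{b,e},{c,d},{c,e},{c,f},{d,e},{d,f},{a,b,e},{a,c,f},{b,c,d},{b,d,e},{b,d,f},{c,d,e}} V2={{a},{b},{e},{f},{a,b},{a,c},{a,e},{a,f},{b,c},{b,d},{b,e},{b,f},{c,e},{c,f},{d,e},{d,f},{a,b,e},{a,b,f},{a,c,f},{b,c,d},{b,d,e},{b,d,f},{c,d,e}} V3={{a},{a,b},{a,c},{a,e},{a,f},{a,b,e},{a,b,f},{a,c,f}}
  V12={{e},{a,c},{a,e},{b,c},{b,d},{b,e},{c,e},{c,f},{d,e},{d,f},{a,b,e},{a,c,f},{b,c,d},{b,d,e},{b,d,f},{c,d,e}} V13={{a,c},{a,e},{a,b,e},{a,c,f}} V23={{a},{a,b},{a,c},{a,e},{a,f},{a,b,e},{a,b,f},{a,c,f}}
  V123={{a,c},{a,e},{a,b,e},{a,c,f}}
components per intersection:
  V1: {{c},{d},{e},{a,c},{a,e},{b,c},{b,d},{b,e},{c,d},{c,e},{c,f},{d,e},{d,f},{a,b,e},{a,c,f},{b,c,d},{b,d,e},{b,d,f},{c,d,e}}
  V2: {{a},{b},{e},{f},{a,b},{a,c},{a,e},{a,f},{b,c},{b,d},{b,e},{b,f},{c,e},{c,f},{d,e},{d,f},{a,b,e},{a,b,f},{a,c,f},{b,c,d},{b,d,e},{b,d,f},{c,d,e}}
  V3: {{a},{a,b},{a,c},{a,e},{a,f},{a,b,e},{a,b,f},{a,c,f}}
  V12: {{e},{a,e},{b,c},{b,d},{b,e},{c,e},{d,e},{d,f},{a,b,e},{b,c,d},{b,d,e},{b,d,f},{c,d,e}} {{a,c},{c,f},{a,c,f}}
  V13: {{a,c},{a,c,f}} {{a,e},{a,b,e}}
  V23: {{a},{a,b},{a,c},{a,e},{a,f},{a,b,e},{a,b,f},{a,c,f}}
  V123: {{a,c},{a,c,f}} {{a,e},{a,b,e}}
C dims 3,5,2; δ0: rk 2, SNF 1^2; δ1: rk 2, SNF 1^2
Ȟ^0: (3−2)−0=1 ⇒ Z
Ȟ^1: (5−2)−2=1 ⇒ Z
Ȟ^2: (2−0)−2=0 ⇒ 0

Ȟ^0(U;F) ≅ Z; Ȟ^1(U;F) ≅ Z; Ȟ^2(U;F) ≅ 0


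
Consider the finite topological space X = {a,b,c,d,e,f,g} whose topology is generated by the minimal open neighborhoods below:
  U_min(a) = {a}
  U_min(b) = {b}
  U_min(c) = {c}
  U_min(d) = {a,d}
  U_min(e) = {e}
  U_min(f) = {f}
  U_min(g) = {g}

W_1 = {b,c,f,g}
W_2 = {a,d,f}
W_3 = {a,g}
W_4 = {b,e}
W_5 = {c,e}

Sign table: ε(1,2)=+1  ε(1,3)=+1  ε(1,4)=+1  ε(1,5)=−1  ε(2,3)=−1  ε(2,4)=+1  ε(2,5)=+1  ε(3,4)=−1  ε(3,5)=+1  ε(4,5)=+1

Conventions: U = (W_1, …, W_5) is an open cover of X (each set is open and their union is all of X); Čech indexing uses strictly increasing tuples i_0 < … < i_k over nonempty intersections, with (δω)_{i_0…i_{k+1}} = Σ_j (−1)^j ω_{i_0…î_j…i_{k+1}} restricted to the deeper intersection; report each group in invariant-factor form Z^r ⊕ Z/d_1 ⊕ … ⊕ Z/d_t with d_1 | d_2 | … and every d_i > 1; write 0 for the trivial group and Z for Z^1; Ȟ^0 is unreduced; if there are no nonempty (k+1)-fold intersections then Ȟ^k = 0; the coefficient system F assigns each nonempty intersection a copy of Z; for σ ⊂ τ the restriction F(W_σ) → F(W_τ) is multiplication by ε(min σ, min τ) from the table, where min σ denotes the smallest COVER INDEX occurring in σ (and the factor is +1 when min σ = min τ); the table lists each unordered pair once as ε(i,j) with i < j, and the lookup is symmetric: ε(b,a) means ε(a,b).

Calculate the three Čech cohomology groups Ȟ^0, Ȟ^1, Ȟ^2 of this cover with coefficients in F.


Ȟ^0 = 0, Ȟ^1 = Z ⊕ Z/2 and Ȟ^2 = 0

nonempty overlaps:
  W12={f} W13={g} W14={b} W15={c} W23={a} W45={e}
C dims 5,6; δ0: rk 5, SNF 1^4·2
degree 0: 5−5−0 = 0 → Ȟ^0 ≅ 0
degree 1: 6−0−5 = 1 plus torsion [2] → Ȟ^1 ≅ Z ⊕ Z/2
degree 2: 0−0−0 = 0 → Ȟ^2 ≅ 0


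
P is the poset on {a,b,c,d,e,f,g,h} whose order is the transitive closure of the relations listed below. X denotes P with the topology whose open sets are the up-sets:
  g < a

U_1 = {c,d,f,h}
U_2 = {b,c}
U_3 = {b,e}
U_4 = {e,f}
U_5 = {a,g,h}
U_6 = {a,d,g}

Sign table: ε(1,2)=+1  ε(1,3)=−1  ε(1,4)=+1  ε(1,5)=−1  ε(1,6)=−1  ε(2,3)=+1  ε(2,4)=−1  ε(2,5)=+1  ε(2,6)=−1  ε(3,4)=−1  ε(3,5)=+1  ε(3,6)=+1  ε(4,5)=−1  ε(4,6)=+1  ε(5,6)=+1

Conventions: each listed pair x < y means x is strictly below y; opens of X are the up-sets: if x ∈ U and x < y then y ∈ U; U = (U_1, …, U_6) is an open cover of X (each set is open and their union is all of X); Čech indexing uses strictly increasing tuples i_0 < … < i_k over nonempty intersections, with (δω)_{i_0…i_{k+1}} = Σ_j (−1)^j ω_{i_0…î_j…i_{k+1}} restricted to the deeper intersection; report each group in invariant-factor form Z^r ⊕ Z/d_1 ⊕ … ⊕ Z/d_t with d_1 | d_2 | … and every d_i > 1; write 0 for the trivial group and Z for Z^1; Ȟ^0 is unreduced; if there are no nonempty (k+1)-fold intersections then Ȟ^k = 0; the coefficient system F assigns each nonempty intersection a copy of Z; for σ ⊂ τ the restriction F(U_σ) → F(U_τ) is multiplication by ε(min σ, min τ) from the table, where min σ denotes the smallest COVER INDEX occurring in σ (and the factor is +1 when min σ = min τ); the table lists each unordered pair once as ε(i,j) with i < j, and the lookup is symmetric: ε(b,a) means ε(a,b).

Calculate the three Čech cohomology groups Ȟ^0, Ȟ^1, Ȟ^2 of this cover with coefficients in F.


Ȟ^0 ≅ 0; Ȟ^1 ≅ Z ⊕ Z/2; Ȟ^2 ≅ 0

nonempty overlaps:
  U12={c} U14={f} U15={h} U16={d} U23={b} U34={e} U56={a,g}
C dims 6,7; δ0: rk 6, SNF 1^5·2
degree 0: 6−6−0 = 0 → Ȟ^0 ≅ 0
degree 1: 7−0−6 = 1 plus torsion [2] → Ȟ^1 ≅ Z ⊕ Z/2
degree 2: 0−0−0 = 0 → Ȟ^2 ≅ 0


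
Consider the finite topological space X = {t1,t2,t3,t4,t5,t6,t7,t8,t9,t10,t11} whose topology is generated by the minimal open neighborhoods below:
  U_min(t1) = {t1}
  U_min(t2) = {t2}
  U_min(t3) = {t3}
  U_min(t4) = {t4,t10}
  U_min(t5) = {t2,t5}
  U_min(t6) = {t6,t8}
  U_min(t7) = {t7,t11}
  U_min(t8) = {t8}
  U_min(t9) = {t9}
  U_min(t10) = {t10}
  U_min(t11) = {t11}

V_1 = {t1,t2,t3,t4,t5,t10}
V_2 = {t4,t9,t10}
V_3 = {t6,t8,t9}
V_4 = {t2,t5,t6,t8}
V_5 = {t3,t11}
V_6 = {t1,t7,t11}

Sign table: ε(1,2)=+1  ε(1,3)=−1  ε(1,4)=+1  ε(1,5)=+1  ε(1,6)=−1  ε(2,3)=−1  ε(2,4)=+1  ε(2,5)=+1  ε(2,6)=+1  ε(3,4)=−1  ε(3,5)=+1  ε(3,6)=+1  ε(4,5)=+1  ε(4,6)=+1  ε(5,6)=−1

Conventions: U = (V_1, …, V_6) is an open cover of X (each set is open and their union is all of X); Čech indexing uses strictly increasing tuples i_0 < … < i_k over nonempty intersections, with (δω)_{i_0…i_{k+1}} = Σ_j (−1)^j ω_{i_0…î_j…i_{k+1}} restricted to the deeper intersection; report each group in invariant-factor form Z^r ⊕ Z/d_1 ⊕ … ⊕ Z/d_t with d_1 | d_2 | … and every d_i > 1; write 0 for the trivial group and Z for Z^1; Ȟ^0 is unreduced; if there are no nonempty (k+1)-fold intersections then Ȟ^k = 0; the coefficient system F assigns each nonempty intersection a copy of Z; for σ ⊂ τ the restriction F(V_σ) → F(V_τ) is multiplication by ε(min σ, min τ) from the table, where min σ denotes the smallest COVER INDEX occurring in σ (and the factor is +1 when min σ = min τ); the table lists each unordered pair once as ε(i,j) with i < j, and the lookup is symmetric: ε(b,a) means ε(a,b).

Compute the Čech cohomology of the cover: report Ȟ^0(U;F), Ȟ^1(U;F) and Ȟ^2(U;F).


nonempty overlaps:
  V12={t4,t10} V14={t2,t5} V15={t3} V16={t1} V23={t9} V34={t6,t8} V56={t11}
C dims 6,7; δ0: rk 5, SNF 1^5
degree 0: 6−5−0 = 1 → Ȟ^0 ≅ Z
degree 1: 7−0−5 = 2 → Ȟ^1 ≅ Z^2
degree 2: 0−0−0 = 0 → Ȟ^2 ≅ 0

Ȟ^0 ≅ Z, Ȟ^1 ≅ Z^2, Ȟ^2 ≅ 0


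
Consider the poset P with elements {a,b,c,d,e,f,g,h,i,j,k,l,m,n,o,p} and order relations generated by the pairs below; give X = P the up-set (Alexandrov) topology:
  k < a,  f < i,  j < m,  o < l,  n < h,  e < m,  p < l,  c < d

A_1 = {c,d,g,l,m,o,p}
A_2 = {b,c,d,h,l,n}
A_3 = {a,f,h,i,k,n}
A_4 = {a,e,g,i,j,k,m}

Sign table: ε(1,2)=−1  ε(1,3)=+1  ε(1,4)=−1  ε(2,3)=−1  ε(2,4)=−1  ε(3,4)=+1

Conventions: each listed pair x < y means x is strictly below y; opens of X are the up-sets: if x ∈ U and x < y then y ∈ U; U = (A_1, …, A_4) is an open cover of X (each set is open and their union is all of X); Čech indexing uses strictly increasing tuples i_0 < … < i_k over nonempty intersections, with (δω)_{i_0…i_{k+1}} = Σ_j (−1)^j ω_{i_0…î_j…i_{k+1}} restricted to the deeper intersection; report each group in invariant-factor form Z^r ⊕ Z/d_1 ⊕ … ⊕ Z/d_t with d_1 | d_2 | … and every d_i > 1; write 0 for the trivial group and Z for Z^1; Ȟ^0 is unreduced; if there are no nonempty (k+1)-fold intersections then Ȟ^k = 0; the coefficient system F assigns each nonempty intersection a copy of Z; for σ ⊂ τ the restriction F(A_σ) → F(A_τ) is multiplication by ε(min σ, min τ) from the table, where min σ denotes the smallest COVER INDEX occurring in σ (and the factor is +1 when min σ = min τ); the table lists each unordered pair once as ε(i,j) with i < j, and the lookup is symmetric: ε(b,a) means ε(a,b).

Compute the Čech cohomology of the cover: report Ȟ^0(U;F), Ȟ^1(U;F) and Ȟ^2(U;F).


nerve of the cover:
  A12={c,d,l} A14={g,m} A23={h,n} A34={a,i,k}
C dims 4,4; δ0: rk 4, SNF 1^3·2
Ȟ^0 = (4 − 4) − 0 = 0, so Ȟ^0 ≅ 0
Ȟ^1 = (4 − 0) − 4 = 0 plus torsion [2], so Ȟ^1 ≅ Z/2
Ȟ^2 = (0 − 0) − 0 = 0, so Ȟ^2 ≅ 0

Ȟ^0(U;F) ≅ 0, Ȟ^1(U;F) ≅ Z/2, Ȟ^2(U;F) ≅ 0


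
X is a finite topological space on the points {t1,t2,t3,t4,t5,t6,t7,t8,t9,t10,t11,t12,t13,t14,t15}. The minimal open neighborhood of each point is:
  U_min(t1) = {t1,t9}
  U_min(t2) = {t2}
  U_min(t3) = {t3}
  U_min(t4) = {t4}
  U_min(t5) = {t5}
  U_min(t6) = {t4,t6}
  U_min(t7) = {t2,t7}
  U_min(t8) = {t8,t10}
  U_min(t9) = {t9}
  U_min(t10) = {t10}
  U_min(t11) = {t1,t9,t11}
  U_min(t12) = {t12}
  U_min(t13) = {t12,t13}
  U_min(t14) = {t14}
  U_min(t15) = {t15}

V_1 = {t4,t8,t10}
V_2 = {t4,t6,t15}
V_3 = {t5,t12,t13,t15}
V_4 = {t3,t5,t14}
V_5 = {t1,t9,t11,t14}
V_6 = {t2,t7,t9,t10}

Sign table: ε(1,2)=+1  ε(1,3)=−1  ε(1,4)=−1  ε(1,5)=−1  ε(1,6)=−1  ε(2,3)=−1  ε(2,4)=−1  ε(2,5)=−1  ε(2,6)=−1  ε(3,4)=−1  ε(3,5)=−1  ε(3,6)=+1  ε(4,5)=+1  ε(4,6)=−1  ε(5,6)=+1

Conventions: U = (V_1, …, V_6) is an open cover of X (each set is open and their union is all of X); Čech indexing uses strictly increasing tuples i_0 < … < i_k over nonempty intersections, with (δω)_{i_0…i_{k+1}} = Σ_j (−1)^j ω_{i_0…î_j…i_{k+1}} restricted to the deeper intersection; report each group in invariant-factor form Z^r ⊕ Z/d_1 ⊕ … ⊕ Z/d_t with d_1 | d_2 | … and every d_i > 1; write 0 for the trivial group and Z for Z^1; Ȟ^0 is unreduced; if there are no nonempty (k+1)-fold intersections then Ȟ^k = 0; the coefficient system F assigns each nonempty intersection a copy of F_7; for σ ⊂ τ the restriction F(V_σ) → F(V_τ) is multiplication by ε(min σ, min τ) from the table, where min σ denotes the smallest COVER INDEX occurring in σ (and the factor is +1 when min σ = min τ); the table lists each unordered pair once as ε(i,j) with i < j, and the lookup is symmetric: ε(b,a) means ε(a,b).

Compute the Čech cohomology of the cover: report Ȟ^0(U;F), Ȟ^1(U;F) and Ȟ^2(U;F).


Ȟ^0 = 0, Ȟ^1 = 0, Ȟ^2 = 0

cover nerve:
  V12={t4} V16={t10} V23={t15} V34={t5} V45={t14} V56={t9}
C dims 6,6; δ0: rk_F7 6
Ȟ^0: (6−6)−0=0 ⇒ 0
Ȟ^1: (6−0)−6=0 ⇒ 0
Ȟ^2: (0−0)−0=0 ⇒ 0


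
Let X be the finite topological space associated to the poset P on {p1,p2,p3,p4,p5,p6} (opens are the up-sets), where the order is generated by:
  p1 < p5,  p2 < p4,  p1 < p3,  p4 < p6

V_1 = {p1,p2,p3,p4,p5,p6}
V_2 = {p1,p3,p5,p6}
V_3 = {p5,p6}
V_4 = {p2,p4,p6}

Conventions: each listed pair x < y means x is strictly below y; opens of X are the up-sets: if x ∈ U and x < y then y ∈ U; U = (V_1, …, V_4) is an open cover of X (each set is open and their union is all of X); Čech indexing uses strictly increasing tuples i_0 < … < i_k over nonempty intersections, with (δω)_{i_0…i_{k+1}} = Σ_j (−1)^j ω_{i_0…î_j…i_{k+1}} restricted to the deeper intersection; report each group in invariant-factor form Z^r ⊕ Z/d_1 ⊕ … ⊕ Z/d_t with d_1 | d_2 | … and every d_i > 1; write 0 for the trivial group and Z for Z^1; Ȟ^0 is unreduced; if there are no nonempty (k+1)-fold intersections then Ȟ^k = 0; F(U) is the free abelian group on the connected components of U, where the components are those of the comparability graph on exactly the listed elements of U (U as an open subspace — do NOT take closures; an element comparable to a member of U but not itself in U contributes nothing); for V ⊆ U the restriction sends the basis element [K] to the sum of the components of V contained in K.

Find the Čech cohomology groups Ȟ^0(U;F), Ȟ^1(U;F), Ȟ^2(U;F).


Ȟ^0 = Z^2,  Ȟ^1 = 0,  Ȟ^2 = 0

nonempty intersections:
  V12={p1,p3,p5,p6} V13={p5,p6} V14={p2,p4,p6} V23={p5,p6} V24={p6} V34={p6}
  V123={p5,p6} V124={p6} V134={p6} V234={p6}
  V1234={p6}
components per intersection:
  V1: {p1,p3,p5} {p2,p4,p6}
  V2: {p1,p3,p5} {p6}
  V3: {p5} {p6}
  V4: {p2,p4,p6}
  V12: {p1,p3,p5} {p6}
  V13: {p5} {p6}
  V14: {p2,p4,p6}
  V23: {p5} {p6}
  V24: {p6}
  V34: {p6}
  V123: {p5} {p6}
  V124: {p6}
  V134: {p6}
  V234: {p6}
  V1234: {p6}
C dims 7,9,5,1; δ0: rk 5, SNF 1^5; δ1: rk 4, SNF 1^4; δ2: rk 1, SNF 1^1
Ȟ^0: (7−5)−0=2 ⇒ Z^2
Ȟ^1: (9−4)−5=0 ⇒ 0
Ȟ^2: (5−1)−4=0 ⇒ 0


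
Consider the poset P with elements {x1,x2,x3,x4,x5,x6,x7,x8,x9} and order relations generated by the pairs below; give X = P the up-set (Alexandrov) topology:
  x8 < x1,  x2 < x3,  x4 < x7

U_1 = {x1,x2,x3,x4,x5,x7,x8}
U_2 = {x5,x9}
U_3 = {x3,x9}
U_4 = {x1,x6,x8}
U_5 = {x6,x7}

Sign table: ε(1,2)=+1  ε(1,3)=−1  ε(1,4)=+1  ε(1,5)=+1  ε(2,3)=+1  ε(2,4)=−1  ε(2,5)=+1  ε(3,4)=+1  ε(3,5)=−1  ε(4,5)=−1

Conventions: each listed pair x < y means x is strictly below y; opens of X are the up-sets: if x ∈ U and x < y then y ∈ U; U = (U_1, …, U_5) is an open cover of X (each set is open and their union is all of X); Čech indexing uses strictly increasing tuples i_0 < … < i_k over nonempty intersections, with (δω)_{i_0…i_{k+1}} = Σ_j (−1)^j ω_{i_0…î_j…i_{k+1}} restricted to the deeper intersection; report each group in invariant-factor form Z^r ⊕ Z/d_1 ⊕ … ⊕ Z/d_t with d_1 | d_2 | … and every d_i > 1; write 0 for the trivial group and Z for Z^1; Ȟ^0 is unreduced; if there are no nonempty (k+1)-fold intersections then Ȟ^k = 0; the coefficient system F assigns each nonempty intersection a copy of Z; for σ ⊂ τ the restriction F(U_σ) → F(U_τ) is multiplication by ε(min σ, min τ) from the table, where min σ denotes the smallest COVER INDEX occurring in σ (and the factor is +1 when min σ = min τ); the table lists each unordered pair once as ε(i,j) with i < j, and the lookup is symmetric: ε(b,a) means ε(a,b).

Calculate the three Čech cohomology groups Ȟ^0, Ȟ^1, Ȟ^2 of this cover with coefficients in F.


nerve simplices:
  U12={x5} U13={x3} U14={x1,x8} U15={x7} U23={x9} U45={x6}
C dims 5,6; δ0: rk 5, SNF 1^4·2
degree 0: 5−5−0 = 0 → Ȟ^0 ≅ 0
degree 1: 6−0−5 = 1 plus torsion [2] → Ȟ^1 ≅ Z ⊕ Z/2
degree 2: 0−0−0 = 0 → Ȟ^2 ≅ 0

Ȟ^0 ≅ 0, Ȟ^1 ≅ Z ⊕ Z/2 and Ȟ^2 ≅ 0


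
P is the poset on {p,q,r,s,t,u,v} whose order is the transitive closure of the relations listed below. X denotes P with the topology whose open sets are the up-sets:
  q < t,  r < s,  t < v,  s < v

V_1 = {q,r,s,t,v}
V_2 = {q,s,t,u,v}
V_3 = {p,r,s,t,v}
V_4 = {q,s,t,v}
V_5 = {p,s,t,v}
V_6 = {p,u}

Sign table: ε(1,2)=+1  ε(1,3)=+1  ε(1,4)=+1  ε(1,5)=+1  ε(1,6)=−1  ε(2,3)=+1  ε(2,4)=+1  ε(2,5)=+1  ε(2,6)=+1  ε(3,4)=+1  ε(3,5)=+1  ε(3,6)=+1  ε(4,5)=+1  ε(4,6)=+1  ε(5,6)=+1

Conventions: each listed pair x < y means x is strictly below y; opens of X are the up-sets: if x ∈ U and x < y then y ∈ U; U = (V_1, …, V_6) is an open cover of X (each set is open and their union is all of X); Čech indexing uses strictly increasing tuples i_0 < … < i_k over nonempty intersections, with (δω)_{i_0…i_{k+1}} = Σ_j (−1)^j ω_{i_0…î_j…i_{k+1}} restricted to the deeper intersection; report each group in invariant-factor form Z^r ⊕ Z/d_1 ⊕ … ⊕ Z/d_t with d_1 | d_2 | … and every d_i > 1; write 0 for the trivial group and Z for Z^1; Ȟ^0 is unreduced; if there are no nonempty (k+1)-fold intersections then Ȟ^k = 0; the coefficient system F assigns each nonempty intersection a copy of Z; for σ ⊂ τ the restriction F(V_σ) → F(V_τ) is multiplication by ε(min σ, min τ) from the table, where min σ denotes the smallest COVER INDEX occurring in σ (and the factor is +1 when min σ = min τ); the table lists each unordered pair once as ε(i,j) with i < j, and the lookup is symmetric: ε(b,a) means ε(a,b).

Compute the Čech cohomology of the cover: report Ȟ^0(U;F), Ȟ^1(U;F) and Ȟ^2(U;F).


nonempty overlaps:
  V12={q,s,t,v} V13={r,s,t,v} V14={q,s,t,v} V15={s,t,v} V23={s,t,v} V24={q,s,t,v} V25={s,t,v} V26={u} V34={s,t,v} V35={p,s,t,v} V36={p} V45={s,t,v} V56={p}
  V123={s,t,v} V124={q,s,t,v} V125={s,t,v} V134={s,t,v} V135={s,t,v} V145={s,t,v} V234={s,t,v} V235={s,t,v} V245={s,t,v} V345={s,t,v} V356={p}
  V1234={s,t,v} V1235={s,t,v} V1245={s,t,v} V1345={s,t,v} V2345={s,t,v}
  V12345={s,t,v}
C dims 6,13,11,5; δ0: rk 5, SNF 1^5; δ1: rk 7, SNF 1^7; δ2: rk 4, SNF 1^4
degree 0: 6−5−0 = 1 → Ȟ^0 ≅ Z
degree 1: 13−7−5 = 1 → Ȟ^1 ≅ Z
degree 2: 11−4−7 = 0 → Ȟ^2 ≅ 0

Ȟ^0(U;F) ≅ Z, Ȟ^1(U;F) ≅ Z, Ȟ^2(U;F) ≅ 0


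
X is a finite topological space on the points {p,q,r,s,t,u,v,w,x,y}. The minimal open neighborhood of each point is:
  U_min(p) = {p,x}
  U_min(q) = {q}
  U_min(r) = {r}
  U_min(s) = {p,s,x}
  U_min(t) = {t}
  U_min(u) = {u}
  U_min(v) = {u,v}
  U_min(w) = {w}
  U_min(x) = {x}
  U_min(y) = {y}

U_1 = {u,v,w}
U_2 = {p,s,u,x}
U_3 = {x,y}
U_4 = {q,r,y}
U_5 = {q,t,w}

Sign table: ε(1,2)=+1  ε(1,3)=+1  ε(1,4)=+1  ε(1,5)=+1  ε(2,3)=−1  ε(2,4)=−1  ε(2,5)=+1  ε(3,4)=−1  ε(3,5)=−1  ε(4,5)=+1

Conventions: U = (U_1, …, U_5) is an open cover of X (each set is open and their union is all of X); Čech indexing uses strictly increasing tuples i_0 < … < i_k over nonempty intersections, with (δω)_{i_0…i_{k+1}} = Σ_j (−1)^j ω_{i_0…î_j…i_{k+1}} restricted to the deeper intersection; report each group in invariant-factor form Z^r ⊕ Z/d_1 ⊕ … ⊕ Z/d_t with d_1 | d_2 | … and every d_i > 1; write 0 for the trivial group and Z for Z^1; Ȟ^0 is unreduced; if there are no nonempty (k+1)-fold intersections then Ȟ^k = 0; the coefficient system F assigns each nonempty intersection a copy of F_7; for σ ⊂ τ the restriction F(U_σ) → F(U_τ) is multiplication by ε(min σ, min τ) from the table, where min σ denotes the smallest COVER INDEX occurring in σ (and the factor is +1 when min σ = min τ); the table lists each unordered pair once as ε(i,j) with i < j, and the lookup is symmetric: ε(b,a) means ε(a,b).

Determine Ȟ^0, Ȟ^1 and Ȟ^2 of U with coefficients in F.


cover nerve:
  U12={u} U15={w} U23={x} U34={y} U45={q}
C dims 5,5; δ0: rk_F7 4
Ȟ^0: (5−4)−0=1 ⇒ Z/7
Ȟ^1: (5−0)−4=1 ⇒ Z/7
Ȟ^2: (0−0)−0=0 ⇒ 0

Ȟ^0 = Z/7, Ȟ^1 = Z/7, Ȟ^2 = 0


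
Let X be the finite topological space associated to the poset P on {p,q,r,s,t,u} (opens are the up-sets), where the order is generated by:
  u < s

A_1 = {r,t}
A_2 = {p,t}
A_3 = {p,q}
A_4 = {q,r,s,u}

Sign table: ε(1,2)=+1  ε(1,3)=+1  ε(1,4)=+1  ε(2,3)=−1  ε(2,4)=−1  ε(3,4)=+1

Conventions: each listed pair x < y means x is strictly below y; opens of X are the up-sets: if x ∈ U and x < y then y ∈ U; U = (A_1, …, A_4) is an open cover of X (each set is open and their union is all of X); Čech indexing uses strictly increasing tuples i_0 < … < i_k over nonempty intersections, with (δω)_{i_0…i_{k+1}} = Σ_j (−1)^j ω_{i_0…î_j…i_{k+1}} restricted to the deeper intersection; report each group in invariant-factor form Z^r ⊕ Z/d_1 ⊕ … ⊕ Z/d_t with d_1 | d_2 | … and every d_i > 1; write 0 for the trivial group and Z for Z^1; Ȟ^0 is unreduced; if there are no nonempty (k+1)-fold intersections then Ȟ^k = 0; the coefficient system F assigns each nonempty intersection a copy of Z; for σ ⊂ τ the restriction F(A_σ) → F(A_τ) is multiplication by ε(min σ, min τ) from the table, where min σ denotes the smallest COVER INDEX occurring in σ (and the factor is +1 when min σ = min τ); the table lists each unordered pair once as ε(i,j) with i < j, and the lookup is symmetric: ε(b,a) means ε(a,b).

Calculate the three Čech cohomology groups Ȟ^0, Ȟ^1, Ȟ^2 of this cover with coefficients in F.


nonempty intersections:
  A12={t} A14={r} A23={p} A34={q}
C dims 4,4; δ0: rk 4, SNF 1^3·2
Ȟ^0: (4−4)−0=0 ⇒ 0
Ȟ^1: (4−0)−4=0 plus torsion [2] ⇒ Z/2
Ȟ^2: (0−0)−0=0 ⇒ 0

Ȟ^0(U;F) ≅ 0, Ȟ^1(U;F) ≅ Z/2, Ȟ^2(U;F) ≅ 0


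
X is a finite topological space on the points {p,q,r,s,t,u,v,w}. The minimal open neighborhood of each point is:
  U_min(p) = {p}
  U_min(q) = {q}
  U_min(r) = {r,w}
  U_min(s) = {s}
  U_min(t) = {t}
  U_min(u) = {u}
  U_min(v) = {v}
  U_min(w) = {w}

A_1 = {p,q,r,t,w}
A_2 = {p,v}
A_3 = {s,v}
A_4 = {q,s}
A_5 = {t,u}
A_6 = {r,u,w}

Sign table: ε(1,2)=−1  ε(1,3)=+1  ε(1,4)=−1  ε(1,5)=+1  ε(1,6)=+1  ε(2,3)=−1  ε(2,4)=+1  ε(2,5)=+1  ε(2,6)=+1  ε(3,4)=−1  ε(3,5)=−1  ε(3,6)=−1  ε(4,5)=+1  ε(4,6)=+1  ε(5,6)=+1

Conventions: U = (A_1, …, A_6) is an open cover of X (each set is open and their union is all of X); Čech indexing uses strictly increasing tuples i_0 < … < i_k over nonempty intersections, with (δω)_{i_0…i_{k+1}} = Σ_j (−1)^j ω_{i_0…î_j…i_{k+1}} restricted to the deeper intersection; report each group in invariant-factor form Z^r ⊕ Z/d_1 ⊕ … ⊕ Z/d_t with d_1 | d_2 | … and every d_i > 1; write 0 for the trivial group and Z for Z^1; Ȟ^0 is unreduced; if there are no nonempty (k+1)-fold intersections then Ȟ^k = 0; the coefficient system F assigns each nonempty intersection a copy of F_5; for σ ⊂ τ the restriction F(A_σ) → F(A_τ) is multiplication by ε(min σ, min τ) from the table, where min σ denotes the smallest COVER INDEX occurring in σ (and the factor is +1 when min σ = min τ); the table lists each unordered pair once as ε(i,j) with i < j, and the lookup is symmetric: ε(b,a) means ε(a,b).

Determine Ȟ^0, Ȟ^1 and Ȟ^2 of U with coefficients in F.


Ȟ^0 ≅ Z/5, Ȟ^1 ≅ Z/5 ⊕ Z/5 and Ȟ^2 ≅ 0

cover nerve:
  A12={p} A14={q} A15={t} A16={r,w} A23={v} A34={s} A56={u}
C dims 6,7; δ0: rk_F5 5
Ȟ^0: (6−5)−0=1 ⇒ Z/5
Ȟ^1: (7−0)−5=2 ⇒ Z/5 ⊕ Z/5
Ȟ^2: (0−0)−0=0 ⇒ 0


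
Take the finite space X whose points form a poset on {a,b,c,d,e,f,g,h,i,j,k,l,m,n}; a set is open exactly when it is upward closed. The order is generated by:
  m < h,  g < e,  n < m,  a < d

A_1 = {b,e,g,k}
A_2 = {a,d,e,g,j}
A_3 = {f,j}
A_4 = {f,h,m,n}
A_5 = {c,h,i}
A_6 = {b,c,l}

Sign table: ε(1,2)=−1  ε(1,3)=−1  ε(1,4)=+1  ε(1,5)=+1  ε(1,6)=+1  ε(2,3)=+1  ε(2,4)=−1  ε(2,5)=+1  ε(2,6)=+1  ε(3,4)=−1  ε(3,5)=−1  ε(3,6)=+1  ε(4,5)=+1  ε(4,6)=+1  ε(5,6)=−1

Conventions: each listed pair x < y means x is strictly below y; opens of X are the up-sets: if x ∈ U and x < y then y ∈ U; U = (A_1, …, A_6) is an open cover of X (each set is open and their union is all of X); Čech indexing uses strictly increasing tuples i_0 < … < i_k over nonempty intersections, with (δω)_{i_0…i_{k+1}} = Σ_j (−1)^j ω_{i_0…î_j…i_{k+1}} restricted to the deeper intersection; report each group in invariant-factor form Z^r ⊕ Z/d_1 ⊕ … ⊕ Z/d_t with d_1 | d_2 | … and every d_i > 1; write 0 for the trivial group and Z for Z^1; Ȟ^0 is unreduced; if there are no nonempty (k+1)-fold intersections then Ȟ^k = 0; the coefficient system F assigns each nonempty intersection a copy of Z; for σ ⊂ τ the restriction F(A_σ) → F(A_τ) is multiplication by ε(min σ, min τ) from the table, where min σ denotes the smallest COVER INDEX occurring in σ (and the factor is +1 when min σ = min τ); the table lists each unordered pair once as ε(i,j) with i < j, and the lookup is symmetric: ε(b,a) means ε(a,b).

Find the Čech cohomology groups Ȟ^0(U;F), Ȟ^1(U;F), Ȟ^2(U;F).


nonempty intersections:
  A12={e,g} A16={b} A23={j} A34={f} A45={h} A56={c}
C dims 6,6; δ0: rk 6, SNF 1^5·2
Ȟ^0: (6−6)−0=0 ⇒ 0
Ȟ^1: (6−0)−6=0 plus torsion [2] ⇒ Z/2
Ȟ^2: (0−0)−0=0 ⇒ 0

Ȟ^0 ≅ 0, Ȟ^1 ≅ Z/2 and Ȟ^2 ≅ 0


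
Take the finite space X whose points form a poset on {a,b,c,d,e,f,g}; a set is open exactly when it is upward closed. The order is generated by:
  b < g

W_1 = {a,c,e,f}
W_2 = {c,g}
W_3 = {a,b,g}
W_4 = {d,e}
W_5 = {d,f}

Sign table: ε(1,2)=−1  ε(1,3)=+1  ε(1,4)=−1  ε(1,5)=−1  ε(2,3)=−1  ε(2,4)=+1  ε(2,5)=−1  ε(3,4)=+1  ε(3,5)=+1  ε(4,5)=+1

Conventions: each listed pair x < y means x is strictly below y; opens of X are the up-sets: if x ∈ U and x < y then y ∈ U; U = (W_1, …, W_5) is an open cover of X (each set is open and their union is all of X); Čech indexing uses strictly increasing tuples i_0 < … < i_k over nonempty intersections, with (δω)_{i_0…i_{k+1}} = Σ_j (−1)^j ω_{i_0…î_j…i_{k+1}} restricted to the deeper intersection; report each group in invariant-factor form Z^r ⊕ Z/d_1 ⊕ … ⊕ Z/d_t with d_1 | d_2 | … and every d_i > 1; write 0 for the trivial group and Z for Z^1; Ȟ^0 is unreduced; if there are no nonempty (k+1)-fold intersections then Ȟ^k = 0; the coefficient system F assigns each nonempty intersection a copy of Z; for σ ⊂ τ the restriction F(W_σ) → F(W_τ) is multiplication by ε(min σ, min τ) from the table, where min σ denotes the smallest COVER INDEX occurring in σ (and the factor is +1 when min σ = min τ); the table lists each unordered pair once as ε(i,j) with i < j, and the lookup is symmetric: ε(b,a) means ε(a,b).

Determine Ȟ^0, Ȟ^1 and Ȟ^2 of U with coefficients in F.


nonempty intersections:
  W12={c} W13={a} W14={e} W15={f} W23={g} W45={d}
C dims 5,6; δ0: rk 4, SNF 1^4
Ȟ^0: (5−4)−0=1 ⇒ Z
Ȟ^1: (6−0)−4=2 ⇒ Z^2
Ȟ^2: (0−0)−0=0 ⇒ 0

Ȟ^0(U;F) ≅ Z, Ȟ^1(U;F) ≅ Z^2, Ȟ^2(U;F) ≅ 0


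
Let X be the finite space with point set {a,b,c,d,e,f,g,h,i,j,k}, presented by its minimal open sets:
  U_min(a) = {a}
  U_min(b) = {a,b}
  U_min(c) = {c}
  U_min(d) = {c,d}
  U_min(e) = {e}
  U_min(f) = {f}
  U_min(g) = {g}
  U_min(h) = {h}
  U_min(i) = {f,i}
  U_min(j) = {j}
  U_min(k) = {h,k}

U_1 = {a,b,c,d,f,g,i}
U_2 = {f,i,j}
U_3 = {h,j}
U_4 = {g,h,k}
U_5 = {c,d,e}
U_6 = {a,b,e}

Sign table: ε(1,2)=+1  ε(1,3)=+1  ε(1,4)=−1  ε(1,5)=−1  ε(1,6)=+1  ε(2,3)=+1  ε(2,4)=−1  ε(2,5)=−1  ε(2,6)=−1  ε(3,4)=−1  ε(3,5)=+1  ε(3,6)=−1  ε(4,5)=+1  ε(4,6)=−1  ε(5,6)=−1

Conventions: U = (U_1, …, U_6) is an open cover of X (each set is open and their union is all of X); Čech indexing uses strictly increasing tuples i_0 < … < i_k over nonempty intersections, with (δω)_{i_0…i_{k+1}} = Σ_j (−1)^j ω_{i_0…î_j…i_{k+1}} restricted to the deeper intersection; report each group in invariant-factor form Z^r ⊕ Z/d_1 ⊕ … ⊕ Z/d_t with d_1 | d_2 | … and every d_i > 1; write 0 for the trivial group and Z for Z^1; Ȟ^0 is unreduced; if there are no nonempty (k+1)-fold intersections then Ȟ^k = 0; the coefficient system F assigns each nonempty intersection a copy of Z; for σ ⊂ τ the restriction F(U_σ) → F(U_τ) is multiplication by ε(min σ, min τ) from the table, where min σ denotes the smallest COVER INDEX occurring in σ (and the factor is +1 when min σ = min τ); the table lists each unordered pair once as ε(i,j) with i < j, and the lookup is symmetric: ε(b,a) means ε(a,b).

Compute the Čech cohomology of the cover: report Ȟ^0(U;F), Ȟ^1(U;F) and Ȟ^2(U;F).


intersection data:
  U12={f,i} U14={g} U15={c,d} U16={a,b} U23={j} U34={h} U56={e}
C dims 6,7; δ0: rk 5, SNF 1^5
Ȟ^0 = (6 − 5) − 0 = 1, so Ȟ^0 ≅ Z
Ȟ^1 = (7 − 0) − 5 = 2, so Ȟ^1 ≅ Z^2
Ȟ^2 = (0 − 0) − 0 = 0, so Ȟ^2 ≅ 0

Ȟ^0 = Z; Ȟ^1 = Z^2; Ȟ^2 = 0


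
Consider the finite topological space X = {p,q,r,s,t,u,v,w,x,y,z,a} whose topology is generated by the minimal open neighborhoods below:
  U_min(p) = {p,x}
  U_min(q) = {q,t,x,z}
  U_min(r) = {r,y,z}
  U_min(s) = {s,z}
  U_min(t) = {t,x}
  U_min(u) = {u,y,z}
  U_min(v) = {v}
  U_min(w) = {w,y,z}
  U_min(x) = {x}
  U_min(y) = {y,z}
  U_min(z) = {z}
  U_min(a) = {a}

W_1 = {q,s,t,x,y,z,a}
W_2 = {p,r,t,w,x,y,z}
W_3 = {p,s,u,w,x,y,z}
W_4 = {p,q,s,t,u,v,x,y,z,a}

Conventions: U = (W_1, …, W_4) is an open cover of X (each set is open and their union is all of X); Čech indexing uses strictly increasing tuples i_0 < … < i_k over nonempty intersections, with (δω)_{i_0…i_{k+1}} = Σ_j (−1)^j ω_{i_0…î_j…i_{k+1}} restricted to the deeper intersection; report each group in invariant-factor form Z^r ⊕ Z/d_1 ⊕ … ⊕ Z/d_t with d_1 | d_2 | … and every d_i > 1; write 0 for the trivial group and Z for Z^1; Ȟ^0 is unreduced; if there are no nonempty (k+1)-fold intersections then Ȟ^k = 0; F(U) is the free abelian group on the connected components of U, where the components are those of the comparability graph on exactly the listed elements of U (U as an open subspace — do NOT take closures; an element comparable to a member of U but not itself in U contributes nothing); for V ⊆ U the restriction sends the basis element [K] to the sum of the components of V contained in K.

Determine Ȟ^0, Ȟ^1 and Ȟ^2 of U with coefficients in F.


cover nerve:
  W12={t,x,y,z} W13={s,x,y,z} W14={q,s,t,x,y,z,a} W23={p,w,x,y,z} W24={p,t,x,y,z} W34={p,s,u,x,y,z}
  W123={x,y,z} W124={t,x,y,z} W134={s,x,y,z} W234={p,x,y,z}
  W1234={x,y,z}
components per intersection:
  W1: {q,s,t,x,y,z} {a}
  W2: {p,t,x} {r,w,y,z}
  W3: {p,x} {s,u,w,y,z}
  W4: {p,q,s,t,u,x,y,z} {v} {a}
  W12: {t,x} {y,z}
  W13: {s,y,z} {x}
  W14: {q,s,t,x,y,z} {a}
  W23: {p,x} {w,y,z}
  W24: {p,t,x} {y,z}
  W34: {p,x} {s,u,y,z}
  W123: {x} {y,z}
  W124: {t,x} {y,z}
  W134: {s,y,z} {x}
  W234: {p,x} {y,z}
  W1234: {x} {y,z}
C dims 9,12,8,2; δ0: rk 6, SNF 1^6; δ1: rk 6, SNF 1^6; δ2: rk 2, SNF 1^2
Ȟ^0: (9−6)−0=3 ⇒ Z^3
Ȟ^1: (12−6)−6=0 ⇒ 0
Ȟ^2: (8−2)−6=0 ⇒ 0

Ȟ^0 = Z^3,  Ȟ^1 = 0,  Ȟ^2 = 0


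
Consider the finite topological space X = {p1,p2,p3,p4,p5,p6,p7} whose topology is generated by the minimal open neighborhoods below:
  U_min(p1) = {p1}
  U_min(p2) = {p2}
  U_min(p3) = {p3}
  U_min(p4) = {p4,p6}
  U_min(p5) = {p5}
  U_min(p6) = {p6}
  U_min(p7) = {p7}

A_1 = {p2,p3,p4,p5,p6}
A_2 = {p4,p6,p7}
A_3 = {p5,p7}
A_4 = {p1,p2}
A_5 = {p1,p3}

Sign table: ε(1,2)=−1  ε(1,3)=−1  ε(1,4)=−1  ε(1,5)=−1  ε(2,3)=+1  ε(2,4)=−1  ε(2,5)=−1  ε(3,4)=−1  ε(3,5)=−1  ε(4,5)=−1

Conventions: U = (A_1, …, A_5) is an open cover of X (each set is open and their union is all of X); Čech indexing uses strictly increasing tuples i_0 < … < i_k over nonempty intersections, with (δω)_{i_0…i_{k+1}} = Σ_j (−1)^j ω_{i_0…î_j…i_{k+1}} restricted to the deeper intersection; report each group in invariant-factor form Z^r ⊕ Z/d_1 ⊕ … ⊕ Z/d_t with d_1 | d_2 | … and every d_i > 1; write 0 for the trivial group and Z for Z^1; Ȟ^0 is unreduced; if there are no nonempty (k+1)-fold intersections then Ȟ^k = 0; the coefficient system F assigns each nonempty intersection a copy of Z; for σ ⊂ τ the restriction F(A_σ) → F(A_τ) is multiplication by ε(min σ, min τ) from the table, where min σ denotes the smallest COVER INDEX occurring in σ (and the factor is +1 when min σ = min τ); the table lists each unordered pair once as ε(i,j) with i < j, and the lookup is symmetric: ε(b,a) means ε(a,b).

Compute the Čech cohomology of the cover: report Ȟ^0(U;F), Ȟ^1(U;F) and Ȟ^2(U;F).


cover nerve:
  A12={p4,p6} A13={p5} A14={p2} A15={p3} A23={p7} A45={p1}
C dims 5,6; δ0: rk 5, SNF 1^4·2
Ȟ^0: (5−5)−0=0 ⇒ 0
Ȟ^1: (6−0)−5=1 plus torsion [2] ⇒ Z ⊕ Z/2
Ȟ^2: (0−0)−0=0 ⇒ 0

Ȟ^0 ≅ 0,  Ȟ^1 ≅ Z ⊕ Z/2,  Ȟ^2 ≅ 0


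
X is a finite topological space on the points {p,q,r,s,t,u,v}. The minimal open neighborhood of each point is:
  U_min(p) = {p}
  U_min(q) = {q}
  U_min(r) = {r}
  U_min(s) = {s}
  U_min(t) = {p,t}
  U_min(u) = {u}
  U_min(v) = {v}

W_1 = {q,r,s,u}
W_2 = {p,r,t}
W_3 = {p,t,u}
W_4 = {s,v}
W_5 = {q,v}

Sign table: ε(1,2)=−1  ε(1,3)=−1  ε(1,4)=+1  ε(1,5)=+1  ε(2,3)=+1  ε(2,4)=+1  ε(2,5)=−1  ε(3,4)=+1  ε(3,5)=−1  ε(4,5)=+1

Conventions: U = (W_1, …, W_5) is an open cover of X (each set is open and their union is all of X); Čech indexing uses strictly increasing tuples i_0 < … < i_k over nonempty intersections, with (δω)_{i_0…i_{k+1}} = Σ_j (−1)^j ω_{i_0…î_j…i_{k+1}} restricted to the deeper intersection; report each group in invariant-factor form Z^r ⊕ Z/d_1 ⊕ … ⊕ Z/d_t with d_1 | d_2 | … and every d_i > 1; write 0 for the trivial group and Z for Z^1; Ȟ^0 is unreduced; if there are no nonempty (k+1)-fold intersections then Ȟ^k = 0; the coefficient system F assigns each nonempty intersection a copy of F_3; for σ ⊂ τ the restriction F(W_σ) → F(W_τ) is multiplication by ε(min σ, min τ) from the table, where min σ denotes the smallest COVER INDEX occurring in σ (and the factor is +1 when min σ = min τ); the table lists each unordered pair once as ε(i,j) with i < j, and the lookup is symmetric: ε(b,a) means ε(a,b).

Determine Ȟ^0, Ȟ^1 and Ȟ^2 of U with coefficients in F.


nonempty overlaps:
  W12={r} W13={u} W14={s} W15={q} W23={p,t} W45={v}
C dims 5,6; δ0: rk_F3 4
degree 0: 5−4−0 = 1 → Ȟ^0 ≅ Z/3
degree 1: 6−0−4 = 2 → Ȟ^1 ≅ Z/3 ⊕ Z/3
degree 2: 0−0−0 = 0 → Ȟ^2 ≅ 0

Ȟ^0(U;F) ≅ Z/3; Ȟ^1(U;F) ≅ Z/3 ⊕ Z/3; Ȟ^2(U;F) ≅ 0


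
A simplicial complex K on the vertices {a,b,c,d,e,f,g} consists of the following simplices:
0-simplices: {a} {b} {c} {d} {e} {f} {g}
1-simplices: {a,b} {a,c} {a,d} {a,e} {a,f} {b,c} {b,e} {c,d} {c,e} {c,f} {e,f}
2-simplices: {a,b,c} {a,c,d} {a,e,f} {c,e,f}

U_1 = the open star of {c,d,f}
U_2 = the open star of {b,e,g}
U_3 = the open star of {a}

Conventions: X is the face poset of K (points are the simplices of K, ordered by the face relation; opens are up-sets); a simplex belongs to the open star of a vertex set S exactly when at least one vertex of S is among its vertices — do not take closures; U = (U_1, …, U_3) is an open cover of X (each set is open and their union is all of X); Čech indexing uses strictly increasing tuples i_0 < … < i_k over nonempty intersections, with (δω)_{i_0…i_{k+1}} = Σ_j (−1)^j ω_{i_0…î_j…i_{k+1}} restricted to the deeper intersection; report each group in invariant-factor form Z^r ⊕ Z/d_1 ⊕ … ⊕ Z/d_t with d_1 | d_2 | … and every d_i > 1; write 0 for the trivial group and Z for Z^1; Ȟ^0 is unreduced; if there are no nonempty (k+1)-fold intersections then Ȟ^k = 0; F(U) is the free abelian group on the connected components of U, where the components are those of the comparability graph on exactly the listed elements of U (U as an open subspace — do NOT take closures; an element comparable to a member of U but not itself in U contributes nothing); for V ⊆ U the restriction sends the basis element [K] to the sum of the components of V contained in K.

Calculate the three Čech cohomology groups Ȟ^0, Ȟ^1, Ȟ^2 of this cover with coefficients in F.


nonempty intersections:
  U1={{c},{d},{f},{a,c},{a,d},{a,f},{b,c},{c,d},{c,e},{c,f},{e,f},{a,b,c},{a,c,d},{a,e,f},{c,e,f}} U2={{b},{e},{g},{a,b},{a,e},{b,c},{b,e},{c,e},{e,f},{a,b,c},{a,e,f},{c,e,f}} U3={{a},{a,b},{a,c},{a,d},{a,e},{a,f},{a,b,c},{a,c,d},{a,e,f}}
  U12={{b,c},{c,e},{e,f},{a,b,c},{a,e,f},{c,e,f}} U13={{a,c},{a,d},{a,f},{a,b,c},{a,c,d},{a,e,f}} U23={{a,b},{a,e},{a,b,c},{a,e,f}}
  U123={{a,b,c},{a,e,f}}
components per intersection:
  U1: {{c},{d},{f},{a,c},{a,d},{a,f},{b,c},{c,d},{c,e},{c,f},{e,f},{a,b,c},{a,c,d},{a,e,f},{c,e,f}}
  U2: {{b},{e},{a,b},{a,e},{b,c},{b,e},{c,e},{e,f},{a,b,c},{a,e,f},{c,e,f}} {{g}}
  U3: {{a},{a,b},{a,c},{a,d},{a,e},{a,f},{a,b,c},{a,c,d},{a,e,f}}
  U12: {{b,c},{a,b,c}} {{c,e},{e,f},{a,e,f},{c,e,f}}
  U13: {{a,c},{a,d},{a,b,c},{a,c,d}} {{a,f},{a,e,f}}
  U23: {{a,b},{a,b,c}} {{a,e},{a,e,f}}
  U123: {{a,b,c}} {{a,e,f}}
C dims 4,6,2; δ0: rk 2, SNF 1^2; δ1: rk 2, SNF 1^2
Ȟ^0: (4−2)−0=2 ⇒ Z^2
Ȟ^1: (6−2)−2=2 ⇒ Z^2
Ȟ^2: (2−0)−2=0 ⇒ 0

Ȟ^0 = Z^2,  Ȟ^1 = Z^2,  Ȟ^2 = 0


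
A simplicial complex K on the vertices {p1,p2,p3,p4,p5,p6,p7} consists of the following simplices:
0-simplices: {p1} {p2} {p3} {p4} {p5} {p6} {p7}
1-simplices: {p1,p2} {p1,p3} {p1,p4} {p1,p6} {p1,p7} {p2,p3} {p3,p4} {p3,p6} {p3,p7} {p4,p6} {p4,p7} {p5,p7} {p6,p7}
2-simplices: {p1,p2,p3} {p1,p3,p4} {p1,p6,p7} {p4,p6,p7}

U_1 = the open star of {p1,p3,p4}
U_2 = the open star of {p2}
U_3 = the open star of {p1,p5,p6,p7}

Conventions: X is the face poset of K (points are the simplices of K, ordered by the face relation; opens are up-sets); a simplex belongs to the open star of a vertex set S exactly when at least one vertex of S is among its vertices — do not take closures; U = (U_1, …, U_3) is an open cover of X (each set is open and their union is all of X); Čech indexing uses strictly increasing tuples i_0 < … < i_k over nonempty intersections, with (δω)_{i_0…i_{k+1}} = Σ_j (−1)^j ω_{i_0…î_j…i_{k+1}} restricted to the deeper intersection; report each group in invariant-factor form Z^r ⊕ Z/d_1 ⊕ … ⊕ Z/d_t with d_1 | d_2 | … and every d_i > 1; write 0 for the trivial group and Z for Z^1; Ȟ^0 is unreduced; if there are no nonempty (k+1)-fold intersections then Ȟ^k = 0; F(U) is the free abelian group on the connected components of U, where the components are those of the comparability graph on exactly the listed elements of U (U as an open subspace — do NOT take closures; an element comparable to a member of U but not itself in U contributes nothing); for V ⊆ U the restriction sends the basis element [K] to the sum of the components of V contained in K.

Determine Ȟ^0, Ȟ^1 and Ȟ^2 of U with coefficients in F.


Ȟ^0 = Z, Ȟ^1 = Z^3 and Ȟ^2 = 0

nerve of the cover:
  U1={{p1},{p3},{p4},{p1,p2},{p1,p3},{p1,p4},{p1,p6},{p1,p7},{p2,p3},{p3,p4},{p3,p6},{p3,p7},{p4,p6},{p4,p7},{p1,p2,p3},{p1,p3,p4},{p1,p6,p7},{p4,p6,p7}} U2={{p2},{p1,p2},{p2,p3},{p1,p2,p3}} U3={{p1},{p5},{p6},{p7},{p1,p2},{p1,p3},{p1,p4},{p1,p6},{p1,p7},{p3,p6},{p3,p7},{p4,p6},{p4,p7},{p5,p7},{p6,p7},{p1,p2,p3},{p1,p3,p4},{p1,p6,p7},{p4,p6,p7}}
  U12={{p1,p2},{p2,p3},{p1,p2,p3}} U13={{p1},{p1,p2},{p1,p3},{p1,p4},{p1,p6},{p1,p7},{p3,p6},{p3,p7},{p4,p6},{p4,p7},{p1,p2,p3},{p1,p3,p4},{p1,p6,p7},{p4,p6,p7}} U23={{p1,p2},{p1,p2,p3}}
  U123={{p1,p2},{p1,p2,p3}}
components per intersection:
  U1: {{p1},{p3},{p4},{p1,p2},{p1,p3},{p1,p4},{p1,p6},{p1,p7},{p2,p3},{p3,p4},{p3,p6},{p3,p7},{p4,p6},{p4,p7},{p1,p2,p3},{p1,p3,p4},{p1,p6,p7},{p4,p6,p7}}
  U2: {{p2},{p1,p2},{p2,p3},{p1,p2,p3}}
  U3: {{p1},{p5},{p6},{p7},{p1,p2},{p1,p3},{p1,p4},{p1,p6},{p1,p7},{p3,p6},{p3,p7},{p4,p6},{p4,p7},{p5,p7},{p6,p7},{p1,p2,p3},{p1,p3,p4},{p1,p6,p7},{p4,p6,p7}}
  U12: {{p1,p2},{p2,p3},{p1,p2,p3}}
  U13: {{p1},{p1,p2},{p1,p3},{p1,p4},{p1,p6},{p1,p7},{p1,p2,p3},{p1,p3,p4},{p1,p6,p7}} {{p3,p6}} {{p3,p7}} {{p4,p6},{p4,p7},{p4,p6,p7}}
  U23: {{p1,p2},{p1,p2,p3}}
  U123: {{p1,p2},{p1,p2,p3}}
C dims 3,6,1; δ0: rk 2, SNF 1^2; δ1: rk 1, SNF 1^1
Ȟ^0 = (3 − 2) − 0 = 1, so Ȟ^0 ≅ Z
Ȟ^1 = (6 − 1) − 2 = 3, so Ȟ^1 ≅ Z^3
Ȟ^2 = (1 − 0) − 1 = 0, so Ȟ^2 ≅ 0
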